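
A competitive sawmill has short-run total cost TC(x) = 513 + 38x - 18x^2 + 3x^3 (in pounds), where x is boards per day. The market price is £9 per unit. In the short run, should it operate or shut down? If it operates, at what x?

Shut down

Strip out fixed cost: VC = 38x - 18x^2 + 3x^3. Then AVC = 38 - 18x + 3x^2 and MC = 38 - 36x + 9x^2.
AVC hits its minimum where MC = AVC, at x = 3, giving min AVC = 38 - 18·3 + 3·3^2 = £11.
P = £9 lies below min AVC = £11; no output level covers variable cost.
Shutting down limits the loss to fixed cost, £513.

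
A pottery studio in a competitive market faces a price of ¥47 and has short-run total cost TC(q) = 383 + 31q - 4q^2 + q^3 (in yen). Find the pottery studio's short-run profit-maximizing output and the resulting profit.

Profit = -¥319 at q = 4

AVC = 31 - 4q + q^2 has its minimum ¥27 at q = 2; price ¥47 clears that bar, so the firm operates.
MC = 31 - 8q + 3q^2. Setting P = MC and taking the root on the rising branch gives q* = 4.
TR = 47·4 = 188. TC = 383 + 124 = 507. Profit = 188 − 507 = -¥319.
Shutting down would mean losing the fixed cost of ¥383, so operating at a loss of ¥319 is better by ¥64.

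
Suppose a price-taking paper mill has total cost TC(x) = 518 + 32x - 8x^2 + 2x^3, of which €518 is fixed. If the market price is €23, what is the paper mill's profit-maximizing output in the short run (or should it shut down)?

Shut down

Variable cost is VC = 32x - 8x^2 + 2x^3, so AVC = VC/x = 32 - 8x + 2x^2 and MC = dTC/dx = 32 - 16x + 6x^2.
AVC is minimized where dAVC/dx = -8 + 4x = 0, at x = 2; min AVC = 32 - 8·2 + 2·2^2 = €24.
Since P = €23 < min AVC = €24, price fails to cover variable cost at any output.
Shutting down limits the loss to fixed cost, €518.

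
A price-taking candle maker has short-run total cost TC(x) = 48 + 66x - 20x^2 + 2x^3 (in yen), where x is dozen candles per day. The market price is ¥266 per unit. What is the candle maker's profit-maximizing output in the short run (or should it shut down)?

Produce at x = 10

Variable cost is VC = 66x - 20x^2 + 2x^3, so AVC = VC/x = 66 - 20x + 2x^2 and MC = dTC/dx = 66 - 40x + 6x^2.
The AVC parabola has its vertex at x = 20/4 = 5, where AVC = 66 - 20·5 + 2·5^2 = ¥16.
Since P = ¥266 ≥ min AVC = ¥16, price covers variable cost and the firm should produce.
Set P = MC: 266 = 66 - 40x + 6x^2 → -200 - 40x + 6x^2 = 0. The roots are x = -10/3 and x = 10; the profit-maximizing output is on the rising part of MC, so x* = 10.
Check: AVC at x = 10 is ¥66 ≤ P, so revenue covers variable cost.
Profit = P·x − TC = 266·10 − 708 = ¥1952.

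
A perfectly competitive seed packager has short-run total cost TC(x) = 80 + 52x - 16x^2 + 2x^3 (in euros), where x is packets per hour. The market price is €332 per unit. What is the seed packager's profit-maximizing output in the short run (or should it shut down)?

Strip out fixed cost: VC = 52x - 16x^2 + 2x^3. Then AVC = 52 - 16x + 2x^2 and MC = 52 - 32x + 6x^2.
AVC hits its minimum where MC = AVC, at x = 4, giving min AVC = 52 - 16·4 + 2·4^2 = €20.
Since P = €332 ≥ min AVC = €20, price covers variable cost and the firm should produce.
P = MC gives -280 - 32x + 6x^2 = 0, with roots -14/3 and 10. Take the larger (rising MC): x* = 10.
Check: AVC at x = 10 is €92 ≤ P, so revenue covers variable cost.
Profit = P·x − TC = 332·10 − 1000 = €2320.

Produce at x = 10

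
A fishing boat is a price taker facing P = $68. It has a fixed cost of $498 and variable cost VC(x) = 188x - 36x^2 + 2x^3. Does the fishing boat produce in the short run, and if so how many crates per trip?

Produce at x = 10

Strip out fixed cost: VC = 188x - 36x^2 + 2x^3. Then AVC = 188 - 36x + 2x^2 and MC = 188 - 72x + 6x^2.
AVC hits its minimum where MC = AVC, at x = 9, giving min AVC = 188 - 36·9 + 2·9^2 = $26.
Since P = $68 ≥ min AVC = $26, price covers variable cost and the firm should produce.
P = MC gives 120 - 72x + 6x^2 = 0, with roots 2 and 10. Take the larger (rising MC): x* = 10.
Check: AVC at x = 10 is $28 ≤ P, so revenue covers variable cost.
Profit = P·x − TC = 68·10 − 778 = -$98, a loss, but smaller than the $498 fixed cost the firm would lose by shutting down.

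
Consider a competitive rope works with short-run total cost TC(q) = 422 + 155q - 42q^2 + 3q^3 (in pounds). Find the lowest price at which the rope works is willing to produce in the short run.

The shutdown price is the minimum of AVC. VC = 155q - 42q^2 + 3q^3, so AVC = 155 - 42q + 3q^2.
At the minimum of AVC, MC = AVC. MC = 155 - 84q + 9q^2; setting MC = AVC gives 6q^2 - 42q = 0, so q = 7. min AVC = 8.
For P < £8 the firm produces nothing.

£8 per unit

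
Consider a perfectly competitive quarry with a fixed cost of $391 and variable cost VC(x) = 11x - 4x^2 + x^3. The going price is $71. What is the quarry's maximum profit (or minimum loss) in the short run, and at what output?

AVC = 11 - 4x + x^2; min AVC = $7 at x = 2. Since P = $71 ≥ min AVC, the firm produces.
With MC = 11 - 8x + 3x^2, P = MC on the upward-sloping part at x* = 6.
TR = 71·6 = 426. TC = 391 + 138 = 529. Profit = 426 − 529 = -$103.
That loss of $103 beats the $391 the firm would lose by shutting down; producing recovers $288 of fixed cost.

Profit = -$103 at x = 6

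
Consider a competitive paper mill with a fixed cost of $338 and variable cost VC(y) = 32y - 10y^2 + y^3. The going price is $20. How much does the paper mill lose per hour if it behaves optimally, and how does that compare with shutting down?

Profit = -$266 at y = 6

AVC = 32 - 10y + y^2 has its minimum $7 at y = 5; price $20 clears that bar, so the firm operates.
With MC = 32 - 20y + 3y^2, P = MC on the upward-sloping part at y* = 6.
TR = 20·6 = 120. TC = 338 + 48 = 386. Profit = 120 − 386 = -$266.
That loss of $266 beats the $338 the firm would lose by shutting down; producing recovers $72 of fixed cost.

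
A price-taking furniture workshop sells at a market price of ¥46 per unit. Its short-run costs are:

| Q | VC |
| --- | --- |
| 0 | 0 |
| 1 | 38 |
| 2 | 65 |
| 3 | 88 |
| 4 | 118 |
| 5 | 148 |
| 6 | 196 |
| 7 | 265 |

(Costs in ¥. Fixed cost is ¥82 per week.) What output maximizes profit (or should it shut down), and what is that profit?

Q = 5; profit = ¥0

Profit at each row (π = 46Q − TC): Q=0: -82; Q=1: -74; Q=2: -55; Q=3: -32; Q=4: -16; Q=5: 0; Q=6: -2; Q=7: -25.
Profit is maximized at Q = 5. AVC there is 148/5 = ¥29.60 ≤ P, so producing beats shutting down (which would give -¥82).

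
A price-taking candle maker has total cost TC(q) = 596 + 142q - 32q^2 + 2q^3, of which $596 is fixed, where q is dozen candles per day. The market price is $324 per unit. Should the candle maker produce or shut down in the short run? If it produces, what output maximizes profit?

Produce at q = 13

Strip out fixed cost: VC = 142q - 32q^2 + 2q^3. Then AVC = 142 - 32q + 2q^2 and MC = 142 - 64q + 6q^2.
The AVC parabola has its vertex at q = 32/4 = 8, where AVC = 142 - 32·8 + 2·8^2 = $14.
Because $324 ≥ $14, revenue can cover variable cost; the firm operates.
P = MC gives -182 - 64q + 6q^2 = 0, with roots -7/3 and 13. Take the larger (rising MC): q* = 13.
Check: AVC at q = 13 is $64 ≤ P, so revenue covers variable cost.
Profit = P·q − TC = 324·13 − 1428 = $2784.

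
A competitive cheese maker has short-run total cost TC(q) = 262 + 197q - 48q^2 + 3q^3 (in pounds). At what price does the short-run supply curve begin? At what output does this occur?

The shutdown price is the minimum of AVC. VC = 197q - 48q^2 + 3q^3, so AVC = 197 - 48q + 3q^2.
dAVC/dq = -48 + 6q = 0 gives q = 8. min AVC = 197 - 48·8 + 3·8^2 = 5.
For P < £5 the firm produces nothing.

£5 per unit, at q = 8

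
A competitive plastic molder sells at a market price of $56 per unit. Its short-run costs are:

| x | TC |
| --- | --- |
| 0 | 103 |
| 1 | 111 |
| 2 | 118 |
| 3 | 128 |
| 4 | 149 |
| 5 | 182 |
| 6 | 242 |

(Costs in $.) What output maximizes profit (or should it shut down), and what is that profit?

x = 5; profit = $98

Compute π = P·x − TC at each output: x=0: -103; x=1: -55; x=2: -6; x=3: 40; x=4: 75; x=5: 98; x=6: 94.
Profit is maximized at x = 5. AVC there is 79/5 = $15.80 ≤ P, so producing beats shutting down (which would give -$103).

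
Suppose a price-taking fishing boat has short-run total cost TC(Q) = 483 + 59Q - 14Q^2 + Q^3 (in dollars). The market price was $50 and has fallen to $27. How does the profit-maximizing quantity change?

MC = 59 - 28Q + 3Q^2; the shutdown threshold is min AVC = $10 (at Q = 7).
With P = $50 above the shutdown price, P = MC gives Q = 9.
At P = $27 ≥ min AVC, set P = MC: Q = 8. The firm stays open but cuts output.

Output falls from 9 to 8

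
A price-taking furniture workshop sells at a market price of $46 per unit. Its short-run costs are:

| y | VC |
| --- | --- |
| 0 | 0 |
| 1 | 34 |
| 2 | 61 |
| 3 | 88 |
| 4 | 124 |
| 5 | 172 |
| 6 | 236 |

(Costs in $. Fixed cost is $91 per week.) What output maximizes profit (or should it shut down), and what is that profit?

y = 4; profit = -$31

Tabulate TR − TC: y=0: -91; y=1: -79; y=2: -60; y=3: -41; y=4: -31; y=5: -33; y=6: -51.
Profit is maximized at y = 4. AVC there is 124/4 = $31 ≤ P, so producing beats shutting down (which would give -$91).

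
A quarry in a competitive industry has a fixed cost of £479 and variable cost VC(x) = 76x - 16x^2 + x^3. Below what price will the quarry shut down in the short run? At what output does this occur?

The shutdown price is the minimum of AVC. VC = 76x - 16x^2 + x^3, so AVC = 76 - 16x + x^2.
At the minimum of AVC, MC = AVC. MC = 76 - 32x + 3x^2; setting MC = AVC gives 2x^2 - 16x = 0, so x = 8. min AVC = 12.
For P < £12 the firm produces nothing.

£12 per unit, at x = 8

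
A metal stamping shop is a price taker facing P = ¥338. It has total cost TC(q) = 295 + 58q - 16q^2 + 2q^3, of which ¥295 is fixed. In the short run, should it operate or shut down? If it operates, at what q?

From TC, MC = TC'(q) = 58 - 32q + 6q^2 and AVC = VC/q = 58 - 16q + 2q^2.
AVC hits its minimum where MC = AVC, at q = 4, giving min AVC = 58 - 16·4 + 2·4^2 = ¥26.
P = ¥338 exceeds min AVC = ¥26, so the firm stays open.
Set P = MC: 338 = 58 - 32q + 6q^2 → -280 - 32q + 6q^2 = 0. The roots are q = -14/3 and q = 10; the profit-maximizing output is on the rising part of MC, so q* = 10.
Check: AVC at q = 10 is ¥98 ≤ P, so revenue covers variable cost.
Profit = P·q − TC = 338·10 − 1275 = ¥2105.

Produce at q = 10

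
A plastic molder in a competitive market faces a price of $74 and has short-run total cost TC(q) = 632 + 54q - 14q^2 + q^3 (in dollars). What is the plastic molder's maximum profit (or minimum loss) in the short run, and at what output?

Profit = -$32 at q = 10

AVC = 54 - 14q + q^2; min AVC = $5 at q = 7. Since P = $74 ≥ min AVC, the firm produces.
With MC = 54 - 28q + 3q^2, P = MC on the upward-sloping part at q* = 10.
TR = 74·10 = 740. TC = 632 + 140 = 772. Profit = 740 − 772 = -$32.
That loss of $32 beats the $632 the firm would lose by shutting down; producing recovers $600 of fixed cost.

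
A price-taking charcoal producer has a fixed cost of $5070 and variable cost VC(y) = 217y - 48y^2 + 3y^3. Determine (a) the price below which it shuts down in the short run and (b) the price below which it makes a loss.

AVC = 217 - 48y + 3y^2; minimized at y = 8, giving min AVC = $25. That is the shutdown price.
ATC = 5070/y + 217 - 48y + 3y^2. Setting dATC/dy = −5070/y^2 − 48 + 6y = 0 gives y = 13 (since 6·13^3 − 48·13^2 = 5070).
min ATC = 5070/13 + 217 − 48·13 + 3·13^2 = $490. That is the break-even price.
For $25 ≤ P < $490 the firm produces at a loss; below $25 it shuts down.

Shutdown price = $25; break-even price = $490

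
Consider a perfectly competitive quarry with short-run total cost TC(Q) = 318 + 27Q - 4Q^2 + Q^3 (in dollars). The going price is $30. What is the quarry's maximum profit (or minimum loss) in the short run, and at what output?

Profit = -$300 at Q = 3

AVC = 27 - 4Q + Q^2 has its minimum $23 at Q = 2; price $30 clears that bar, so the firm operates.
With MC = 27 - 8Q + 3Q^2, P = MC on the upward-sloping part at Q* = 3.
TR = 30·3 = 90. TC = 318 + 72 = 390. Profit = 90 − 390 = -$300.
Shutting down would mean losing the fixed cost of $318, so operating at a loss of $300 is better by $18.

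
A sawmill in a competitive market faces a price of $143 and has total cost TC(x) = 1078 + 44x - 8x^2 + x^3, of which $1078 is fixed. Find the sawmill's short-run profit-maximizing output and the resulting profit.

AVC = 44 - 8x + x^2 has its minimum $28 at x = 4; price $143 clears that bar, so the firm operates.
With MC = 44 - 16x + 3x^2, P = MC on the upward-sloping part at x* = 9.
TR = 143·9 = 1287. TC = 1078 + 477 = 1555. Profit = 1287 − 1555 = -$268.
By producing, the firm covers all variable cost plus $810 of fixed cost; shutting down would lose the full $1078.

Profit = -$268 at x = 9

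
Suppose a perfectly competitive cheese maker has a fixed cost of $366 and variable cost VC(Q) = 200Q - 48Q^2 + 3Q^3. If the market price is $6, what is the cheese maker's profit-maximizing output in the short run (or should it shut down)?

Variable cost is VC = 200Q - 48Q^2 + 3Q^3, so AVC = VC/Q = 200 - 48Q + 3Q^2 and MC = dTC/dQ = 200 - 96Q + 9Q^2.
AVC hits its minimum where MC = AVC, at Q = 8, giving min AVC = 200 - 48·8 + 3·8^2 = $8.
P = $6 lies below min AVC = $8; no output level covers variable cost.
The firm minimizes its loss by shutting down and losing only its fixed cost of $366.

Shut down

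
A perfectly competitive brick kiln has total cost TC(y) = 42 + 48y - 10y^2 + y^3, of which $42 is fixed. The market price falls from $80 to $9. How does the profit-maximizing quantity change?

Output falls from 8 to 0 (the firm shuts down)

AVC = 48 - 10y + y^2, minimized at y = 5 where min AVC = $23. MC = 48 - 20y + 3y^2.
At P = $80 ≥ min AVC, set P = MC on the rising branch: y = 8.
At P = $9 < min AVC = $23, price no longer covers variable cost at any output, so the firm shuts down: y = 0.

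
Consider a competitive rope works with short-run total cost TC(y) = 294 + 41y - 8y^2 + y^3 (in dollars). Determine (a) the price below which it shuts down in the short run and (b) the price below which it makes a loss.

Shutdown price = $25; break-even price = $76

AVC = 41 - 8y + y^2; minimized at y = 4, giving min AVC = $25. That is the shutdown price.
ATC = 294/y + 41 - 8y + y^2. Setting dATC/dy = −294/y^2 − 8 + 2y = 0 gives y = 7 (since 2·7^3 − 8·7^2 = 294).
min ATC = 294/7 + 41 − 8·7 + 7^2 = $76. That is the break-even price.
Between these two prices the firm operates at a loss; above $76 it earns a profit.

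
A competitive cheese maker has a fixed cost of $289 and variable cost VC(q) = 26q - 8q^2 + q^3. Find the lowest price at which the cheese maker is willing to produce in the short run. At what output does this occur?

$10 per unit, at q = 4

Short-run supply begins at min AVC. From VC = 26q - 8q^2 + q^3, AVC = 26 - 8q + q^2.
dAVC/dq = -8 + 2q = 0 gives q = 4. min AVC = 26 - 8·4 + 4^2 = 10.
For P < $10 the firm produces nothing.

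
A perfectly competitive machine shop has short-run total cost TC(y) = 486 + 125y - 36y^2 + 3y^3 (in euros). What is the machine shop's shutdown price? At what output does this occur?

The firm shuts down when price falls below the minimum of average variable cost. AVC = VC/y = 125 - 36y + 3y^2.
At the minimum of AVC, MC = AVC. MC = 125 - 72y + 9y^2; setting MC = AVC gives 6y^2 - 36y = 0, so y = 6. min AVC = 17.
The firm shuts down for any P below €17.

€17 per unit, at y = 6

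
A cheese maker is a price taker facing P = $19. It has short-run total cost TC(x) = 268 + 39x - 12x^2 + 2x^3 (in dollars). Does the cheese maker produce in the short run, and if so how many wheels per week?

From TC, MC = TC'(x) = 39 - 24x + 6x^2 and AVC = VC/x = 39 - 12x + 2x^2.
The AVC parabola has its vertex at x = 12/4 = 3, where AVC = 39 - 12·3 + 2·3^2 = $21.
P = $19 lies below min AVC = $21; no output level covers variable cost.
Shutting down limits the loss to fixed cost, $268.

Shut down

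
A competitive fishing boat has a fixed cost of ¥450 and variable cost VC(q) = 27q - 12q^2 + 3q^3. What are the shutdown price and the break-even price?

Shutdown price = ¥15; break-even price = ¥132

AVC = 27 - 12q + 3q^2; minimized at q = 2, giving min AVC = ¥15. That is the shutdown price.
ATC = 450/q + 27 - 12q + 3q^2. Setting dATC/dq = −450/q^2 − 12 + 6q = 0 gives q = 5 (since 6·5^3 − 12·5^2 = 450).
min ATC = 450/5 + 27 − 12·5 + 3·5^2 = ¥132. That is the break-even price.
For ¥15 ≤ P < ¥132 the firm produces at a loss; below ¥15 it shuts down.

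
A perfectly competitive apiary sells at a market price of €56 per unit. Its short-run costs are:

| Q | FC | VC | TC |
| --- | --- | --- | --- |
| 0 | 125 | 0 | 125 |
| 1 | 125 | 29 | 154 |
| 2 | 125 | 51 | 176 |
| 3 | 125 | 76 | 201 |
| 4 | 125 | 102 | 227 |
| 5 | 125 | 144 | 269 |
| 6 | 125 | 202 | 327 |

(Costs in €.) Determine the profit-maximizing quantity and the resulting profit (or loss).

Compute π = P·Q − TC at each output: Q=0: -125; Q=1: -98; Q=2: -64; Q=3: -33; Q=4: -3; Q=5: 11; Q=6: 9.
Profit is maximized at Q = 5. AVC there is 144/5 = €28.80 ≤ P, so producing beats shutting down (which would give -€125).

Q = 5; profit = €11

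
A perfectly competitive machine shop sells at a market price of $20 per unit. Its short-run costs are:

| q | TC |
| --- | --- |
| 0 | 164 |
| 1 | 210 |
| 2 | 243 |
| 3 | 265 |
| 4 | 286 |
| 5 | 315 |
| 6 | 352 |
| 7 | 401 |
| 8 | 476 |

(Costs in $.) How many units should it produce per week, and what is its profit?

Profit at each row (π = 20q − TC): q=0: -164; q=1: -190; q=2: -203; q=3: -205; q=4: -206; q=5: -215; q=6: -232; q=7: -261; q=8: -316.
Profit is highest at q = 0. Equivalently, the lowest AVC in the table is 151/5 ≈ $30.20 at q = 5, and P = $20 falls below it — price never covers variable cost, so the firm shuts down and loses only its fixed cost.

q = 0 (shut down); profit = -$164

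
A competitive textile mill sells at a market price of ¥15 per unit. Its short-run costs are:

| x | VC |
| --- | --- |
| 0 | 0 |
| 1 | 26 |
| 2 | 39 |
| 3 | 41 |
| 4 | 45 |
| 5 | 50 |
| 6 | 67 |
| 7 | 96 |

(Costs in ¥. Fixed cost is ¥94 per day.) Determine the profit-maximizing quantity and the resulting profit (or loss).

x = 5; profit = -¥69

Tabulate TR − TC: x=0: -94; x=1: -105; x=2: -103; x=3: -90; x=4: -79; x=5: -69; x=6: -71; x=7: -85.
Profit is maximized at x = 5. AVC there is 50/5 = ¥10 ≤ P, so producing beats shutting down (which would give -¥94).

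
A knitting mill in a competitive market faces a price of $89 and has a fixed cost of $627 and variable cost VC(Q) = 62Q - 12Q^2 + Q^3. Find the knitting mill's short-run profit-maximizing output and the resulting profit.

Profit = -$141 at Q = 9

AVC = 62 - 12Q + Q^2 has its minimum $26 at Q = 6; price $89 clears that bar, so the firm operates.
MC = 62 - 24Q + 3Q^2. Setting P = MC and taking the root on the rising branch gives Q* = 9.
TR = 89·9 = 801. TC = 627 + 315 = 942. Profit = 801 − 942 = -$141.
Shutting down would mean losing the fixed cost of $627, so operating at a loss of $141 is better by $486.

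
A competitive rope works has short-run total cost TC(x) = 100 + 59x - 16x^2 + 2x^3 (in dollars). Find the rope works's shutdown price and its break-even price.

Shutdown price = $27; break-even price = $49

AVC = 59 - 16x + 2x^2; minimized at x = 4, giving min AVC = $27. That is the shutdown price.
ATC = 100/x + 59 - 16x + 2x^2. Setting dATC/dx = −100/x^2 − 16 + 4x = 0 gives x = 5 (since 4·5^3 − 16·5^2 = 100).
min ATC = 100/5 + 59 − 16·5 + 2·5^2 = $49. That is the break-even price.
Between these two prices the firm operates at a loss; above $49 it earns a profit.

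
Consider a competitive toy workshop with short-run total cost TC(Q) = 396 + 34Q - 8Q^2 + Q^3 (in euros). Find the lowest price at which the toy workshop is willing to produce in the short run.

The shutdown price is the minimum of AVC. VC = 34Q - 8Q^2 + Q^3, so AVC = 34 - 8Q + Q^2.
dAVC/dQ = -8 + 2Q = 0 gives Q = 4. min AVC = 34 - 8·4 + 4^2 = 18.
For P < €18 the firm produces nothing.

€18 per unit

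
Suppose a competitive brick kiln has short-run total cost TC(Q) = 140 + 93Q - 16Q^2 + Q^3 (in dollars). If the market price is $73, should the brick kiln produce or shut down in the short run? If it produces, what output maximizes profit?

Variable cost is VC = 93Q - 16Q^2 + Q^3, so AVC = VC/Q = 93 - 16Q + Q^2 and MC = dTC/dQ = 93 - 32Q + 3Q^2.
AVC hits its minimum where MC = AVC, at Q = 8, giving min AVC = 93 - 16·8 + 8^2 = $29.
P = $73 exceeds min AVC = $29, so the firm stays open.
Set P = MC: 73 = 93 - 32Q + 3Q^2 → 20 - 32Q + 3Q^2 = 0. The roots are Q = 2/3 and Q = 10; the profit-maximizing output is on the rising part of MC, so Q* = 10.
Check: AVC at Q = 10 is $33 ≤ P, so revenue covers variable cost.
Profit = P·Q − TC = 73·10 − 470 = $260.

Produce at Q = 10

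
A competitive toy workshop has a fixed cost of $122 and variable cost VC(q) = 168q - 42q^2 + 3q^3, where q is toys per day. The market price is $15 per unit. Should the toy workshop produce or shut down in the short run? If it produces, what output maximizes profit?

Shut down

Variable cost is VC = 168q - 42q^2 + 3q^3, so AVC = VC/q = 168 - 42q + 3q^2 and MC = dTC/dq = 168 - 84q + 9q^2.
The AVC parabola has its vertex at q = 42/6 = 7, where AVC = 168 - 42·7 + 3·7^2 = $21.
Since P = $15 < min AVC = $21, price fails to cover variable cost at any output.
Best response: produce nothing and absorb the $122 fixed cost.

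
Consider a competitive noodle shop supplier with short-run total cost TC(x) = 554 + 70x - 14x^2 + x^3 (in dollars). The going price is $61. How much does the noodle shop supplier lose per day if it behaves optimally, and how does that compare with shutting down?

AVC = 70 - 14x + x^2 has its minimum $21 at x = 7; price $61 clears that bar, so the firm operates.
With MC = 70 - 28x + 3x^2, P = MC on the upward-sloping part at x* = 9.
TR = 61·9 = 549. TC = 554 + 225 = 779. Profit = 549 − 779 = -$230.
Shutting down would mean losing the fixed cost of $554, so operating at a loss of $230 is better by $324.

Profit = -$230 at x = 9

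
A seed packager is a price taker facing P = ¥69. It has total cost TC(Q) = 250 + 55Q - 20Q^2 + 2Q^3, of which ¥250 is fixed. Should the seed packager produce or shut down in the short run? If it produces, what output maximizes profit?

Produce at Q = 7

Variable cost is VC = 55Q - 20Q^2 + 2Q^3, so AVC = VC/Q = 55 - 20Q + 2Q^2 and MC = dTC/dQ = 55 - 40Q + 6Q^2.
The AVC parabola has its vertex at Q = 20/4 = 5, where AVC = 55 - 20·5 + 2·5^2 = ¥5.
Since P = ¥69 ≥ min AVC = ¥5, price covers variable cost and the firm should produce.
Set P = MC: 69 = 55 - 40Q + 6Q^2 → -14 - 40Q + 6Q^2 = 0. The roots are Q = -1/3 and Q = 7; the profit-maximizing output is on the rising part of MC, so Q* = 7.
Check: AVC at Q = 7 is ¥13 ≤ P, so revenue covers variable cost.
Profit = P·Q − TC = 69·7 − 341 = ¥142.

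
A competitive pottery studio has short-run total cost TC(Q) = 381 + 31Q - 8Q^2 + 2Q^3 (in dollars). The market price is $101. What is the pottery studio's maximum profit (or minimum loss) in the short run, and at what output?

Profit = -$81 at Q = 5

AVC = 31 - 8Q + 2Q^2 has its minimum $23 at Q = 2; price $101 clears that bar, so the firm operates.
MC = 31 - 16Q + 6Q^2. Setting P = MC and taking the root on the rising branch gives Q* = 5.
TR = 101·5 = 505. TC = 381 + 205 = 586. Profit = 505 − 586 = -$81.
By producing, the firm covers all variable cost plus $300 of fixed cost; shutting down would lose the full $381.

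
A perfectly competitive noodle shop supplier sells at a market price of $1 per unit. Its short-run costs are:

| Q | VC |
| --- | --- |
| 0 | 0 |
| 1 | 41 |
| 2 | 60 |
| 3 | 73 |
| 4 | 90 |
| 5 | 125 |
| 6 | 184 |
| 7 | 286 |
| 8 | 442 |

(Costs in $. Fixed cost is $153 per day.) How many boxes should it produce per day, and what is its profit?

Q = 0 (shut down); profit = -$153

Compute π = P·Q − TC at each output: Q=0: -153; Q=1: -193; Q=2: -211; Q=3: -223; Q=4: -239; Q=5: -273; Q=6: -331; Q=7: -432; Q=8: -587.
Profit is highest at Q = 0. Equivalently, the lowest AVC in the table is 90/4 ≈ $22.50 at Q = 4, and P = $1 falls below it — price never covers variable cost, so the firm shuts down and loses only its fixed cost.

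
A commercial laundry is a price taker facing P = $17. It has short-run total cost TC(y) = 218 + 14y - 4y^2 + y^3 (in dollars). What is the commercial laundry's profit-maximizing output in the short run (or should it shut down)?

Produce at y = 3

Strip out fixed cost: VC = 14y - 4y^2 + y^3. Then AVC = 14 - 4y + y^2 and MC = 14 - 8y + 3y^2.
AVC hits its minimum where MC = AVC, at y = 2, giving min AVC = 14 - 4·2 + 2^2 = $10.
Since P = $17 ≥ min AVC = $10, price covers variable cost and the firm should produce.
Solving P = MC: -3 - 8y + 3y^2 = 0 ⇒ y = -1/3 or 3. On the upward-sloping branch, y* = 3.
Check: AVC at y = 3 is $11 ≤ P, so revenue covers variable cost.
Profit = P·y − TC = 17·3 − 251 = -$200, a loss, but smaller than the $218 fixed cost the firm would lose by shutting down.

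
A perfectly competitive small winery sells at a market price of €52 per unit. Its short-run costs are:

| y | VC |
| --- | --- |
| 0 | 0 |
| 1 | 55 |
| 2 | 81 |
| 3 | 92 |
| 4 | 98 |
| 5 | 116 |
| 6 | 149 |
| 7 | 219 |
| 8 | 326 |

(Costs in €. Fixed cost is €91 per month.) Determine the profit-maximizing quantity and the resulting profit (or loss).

y = 6; profit = €72

Tabulate TR − TC: y=0: -91; y=1: -94; y=2: -68; y=3: -27; y=4: 19; y=5: 53; y=6: 72; y=7: 54; y=8: -1.
Profit is maximized at y = 6. AVC there is 149/6 = €24.83 ≤ P, so producing beats shutting down (which would give -€91).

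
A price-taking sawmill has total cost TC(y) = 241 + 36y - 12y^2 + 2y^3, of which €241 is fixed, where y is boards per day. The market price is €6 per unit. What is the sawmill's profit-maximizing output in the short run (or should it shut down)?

Shut down

Variable cost is VC = 36y - 12y^2 + 2y^3, so AVC = VC/y = 36 - 12y + 2y^2 and MC = dTC/dy = 36 - 24y + 6y^2.
The AVC parabola has its vertex at y = 12/4 = 3, where AVC = 36 - 12·3 + 2·3^2 = €18.
With P < min AVC (€6 < €18), every unit sold adds to the loss.
The firm minimizes its loss by shutting down and losing only its fixed cost of €241.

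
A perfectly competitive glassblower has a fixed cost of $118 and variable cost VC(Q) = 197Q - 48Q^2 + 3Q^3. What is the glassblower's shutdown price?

$5 per unit

The shutdown price is the minimum of AVC. VC = 197Q - 48Q^2 + 3Q^3, so AVC = 197 - 48Q + 3Q^2.
dAVC/dQ = -48 + 6Q = 0 gives Q = 8. min AVC = 197 - 48·8 + 3·8^2 = 5.
For P < $5 the firm produces nothing.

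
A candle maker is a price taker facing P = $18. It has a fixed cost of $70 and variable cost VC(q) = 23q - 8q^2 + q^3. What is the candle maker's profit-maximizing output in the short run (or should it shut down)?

Variable cost is VC = 23q - 8q^2 + q^3, so AVC = VC/q = 23 - 8q + q^2 and MC = dTC/dq = 23 - 16q + 3q^2.
AVC hits its minimum where MC = AVC, at q = 4, giving min AVC = 23 - 8·4 + 4^2 = $7.
Since P = $18 ≥ min AVC = $7, price covers variable cost and the firm should produce.
Set P = MC: 18 = 23 - 16q + 3q^2 → 5 - 16q + 3q^2 = 0. The roots are q = 1/3 and q = 5; the profit-maximizing output is on the rising part of MC, so q* = 5.
Check: AVC at q = 5 is $8 ≤ P, so revenue covers variable cost.
Profit = P·q − TC = 18·5 − 110 = -$20, a loss, but smaller than the $70 fixed cost the firm would lose by shutting down.

Produce at q = 5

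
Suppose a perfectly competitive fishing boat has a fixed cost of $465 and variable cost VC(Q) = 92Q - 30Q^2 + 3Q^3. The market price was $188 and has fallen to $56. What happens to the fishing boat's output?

MC = 92 - 60Q + 9Q^2; the shutdown threshold is min AVC = $17 (at Q = 5).
With P = $188 above the shutdown price, P = MC gives Q = 8.
At P = $56 ≥ min AVC, set P = MC: Q = 6. The firm stays open but cuts output.

Output falls from 8 to 6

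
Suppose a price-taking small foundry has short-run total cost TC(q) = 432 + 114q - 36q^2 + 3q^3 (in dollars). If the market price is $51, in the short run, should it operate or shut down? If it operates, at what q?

Variable cost is VC = 114q - 36q^2 + 3q^3, so AVC = VC/q = 114 - 36q + 3q^2 and MC = dTC/dq = 114 - 72q + 9q^2.
AVC is minimized where dAVC/dq = -36 + 6q = 0, at q = 6; min AVC = 114 - 36·6 + 3·6^2 = $6.
P = $51 exceeds min AVC = $6, so the firm stays open.
P = MC gives 63 - 72q + 9q^2 = 0, with roots 1 and 7. Take the larger (rising MC): q* = 7.
Check: AVC at q = 7 is $9 ≤ P, so revenue covers variable cost.
Profit = P·q − TC = 51·7 − 495 = -$138, a loss, but smaller than the $432 fixed cost the firm would lose by shutting down.

Produce at q = 7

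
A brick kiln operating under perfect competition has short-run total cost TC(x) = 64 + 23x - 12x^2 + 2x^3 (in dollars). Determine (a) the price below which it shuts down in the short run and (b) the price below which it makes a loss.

Shutdown price = $5; break-even price = $23

AVC = 23 - 12x + 2x^2; minimized at x = 3, giving min AVC = $5. That is the shutdown price.
ATC = 64/x + 23 - 12x + 2x^2. Setting dATC/dx = −64/x^2 − 12 + 4x = 0 gives x = 4 (since 4·4^3 − 12·4^2 = 64).
min ATC = 64/4 + 23 − 12·4 + 2·4^2 = $23. That is the break-even price.
For $5 ≤ P < $23 the firm produces at a loss; below $5 it shuts down.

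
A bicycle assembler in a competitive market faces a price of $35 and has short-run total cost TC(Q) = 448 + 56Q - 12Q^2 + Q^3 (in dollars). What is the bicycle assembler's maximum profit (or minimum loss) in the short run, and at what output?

Profit = -$350 at Q = 7

AVC = 56 - 12Q + Q^2 has its minimum $20 at Q = 6; price $35 clears that bar, so the firm operates.
With MC = 56 - 24Q + 3Q^2, P = MC on the upward-sloping part at Q* = 7.
TR = 35·7 = 245. TC = 448 + 147 = 595. Profit = 245 − 595 = -$350.
Shutting down would mean losing the fixed cost of $448, so operating at a loss of $350 is better by $98.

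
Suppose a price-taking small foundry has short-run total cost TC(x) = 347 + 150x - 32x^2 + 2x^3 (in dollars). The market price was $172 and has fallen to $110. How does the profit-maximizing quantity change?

Output falls from 11 to 10

MC = 150 - 64x + 6x^2; the shutdown threshold is min AVC = $22 (at x = 8).
At P = $172 ≥ min AVC, set P = MC on the rising branch: x = 11.
At P = $110 ≥ min AVC, set P = MC: x = 10. The firm stays open but cuts output.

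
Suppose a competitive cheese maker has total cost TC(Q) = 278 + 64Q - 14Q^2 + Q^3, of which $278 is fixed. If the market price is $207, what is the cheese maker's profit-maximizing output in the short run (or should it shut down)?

Variable cost is VC = 64Q - 14Q^2 + Q^3, so AVC = VC/Q = 64 - 14Q + Q^2 and MC = dTC/dQ = 64 - 28Q + 3Q^2.
AVC hits its minimum where MC = AVC, at Q = 7, giving min AVC = 64 - 14·7 + 7^2 = $15.
P = $207 exceeds min AVC = $15, so the firm stays open.
Set P = MC: 207 = 64 - 28Q + 3Q^2 → -143 - 28Q + 3Q^2 = 0. The roots are Q = -11/3 and Q = 13; the profit-maximizing output is on the rising part of MC, so Q* = 13.
Check: AVC at Q = 13 is $51 ≤ P, so revenue covers variable cost.
Profit = P·Q − TC = 207·13 − 941 = $1750.

Produce at Q = 13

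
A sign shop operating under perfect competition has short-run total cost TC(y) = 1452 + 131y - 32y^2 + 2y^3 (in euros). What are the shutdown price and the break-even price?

Shutdown price = €3; break-even price = €153

Shutdown price = min AVC. AVC = 131 - 32y + 2y^2, with vertex at y = 8 and minimum €3.
ATC = 1452/y + 131 - 32y + 2y^2. Setting dATC/dy = −1452/y^2 − 32 + 4y = 0 gives y = 11 (since 4·11^3 − 32·11^2 = 1452).
min ATC = 1452/11 + 131 − 32·11 + 2·11^2 = €153. That is the break-even price.
For €3 ≤ P < €153 the firm produces at a loss; below €3 it shuts down.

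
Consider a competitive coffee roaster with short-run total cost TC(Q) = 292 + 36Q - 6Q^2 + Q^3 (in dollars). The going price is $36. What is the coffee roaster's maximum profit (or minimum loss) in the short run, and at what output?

AVC = 36 - 6Q + Q^2 has its minimum $27 at Q = 3; price $36 clears that bar, so the firm operates.
With MC = 36 - 12Q + 3Q^2, P = MC on the upward-sloping part at Q* = 4.
TR = 36·4 = 144. TC = 292 + 112 = 404. Profit = 144 − 404 = -$260.
That loss of $260 beats the $292 the firm would lose by shutting down; producing recovers $32 of fixed cost.

Profit = -$260 at Q = 4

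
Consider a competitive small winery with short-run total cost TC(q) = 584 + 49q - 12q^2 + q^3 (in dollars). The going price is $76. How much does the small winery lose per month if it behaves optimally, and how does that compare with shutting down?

Profit = -$98 at q = 9

AVC = 49 - 12q + q^2 has its minimum $13 at q = 6; price $76 clears that bar, so the firm operates.
With MC = 49 - 24q + 3q^2, P = MC on the upward-sloping part at q* = 9.
TR = 76·9 = 684. TC = 584 + 198 = 782. Profit = 684 − 782 = -$98.
Shutting down would mean losing the fixed cost of $584, so operating at a loss of $98 is better by $486.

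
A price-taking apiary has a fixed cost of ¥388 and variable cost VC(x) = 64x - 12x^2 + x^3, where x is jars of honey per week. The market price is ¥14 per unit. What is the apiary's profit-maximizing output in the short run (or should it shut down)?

Variable cost is VC = 64x - 12x^2 + x^3, so AVC = VC/x = 64 - 12x + x^2 and MC = dTC/dx = 64 - 24x + 3x^2.
AVC hits its minimum where MC = AVC, at x = 6, giving min AVC = 64 - 12·6 + 6^2 = ¥28.
P = ¥14 lies below min AVC = ¥28; no output level covers variable cost.
Best response: produce nothing and absorb the ¥388 fixed cost.

Shut down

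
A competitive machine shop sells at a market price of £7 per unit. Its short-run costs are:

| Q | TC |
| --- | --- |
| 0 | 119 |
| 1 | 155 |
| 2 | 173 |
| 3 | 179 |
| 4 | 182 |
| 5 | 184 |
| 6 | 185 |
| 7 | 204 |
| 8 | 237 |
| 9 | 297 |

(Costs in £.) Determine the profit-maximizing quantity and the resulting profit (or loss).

Compute π = P·Q − TC at each output: Q=0: -119; Q=1: -148; Q=2: -159; Q=3: -158; Q=4: -154; Q=5: -149; Q=6: -143; Q=7: -155; Q=8: -181; Q=9: -234.
Profit is highest at Q = 0. Equivalently, the lowest AVC in the table is 66/6 ≈ £11 at Q = 6, and P = £7 falls below it — price never covers variable cost, so the firm shuts down and loses only its fixed cost.

Q = 0 (shut down); profit = -£119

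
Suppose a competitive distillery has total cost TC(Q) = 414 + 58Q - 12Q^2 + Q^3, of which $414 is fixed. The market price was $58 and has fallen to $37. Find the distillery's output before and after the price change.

MC = 58 - 24Q + 3Q^2; the shutdown threshold is min AVC = $22 (at Q = 6).
At P = $58 ≥ min AVC, set P = MC on the rising branch: Q = 8.
At P = $37 ≥ min AVC, set P = MC: Q = 7. The firm stays open but cuts output.

Output falls from 8 to 7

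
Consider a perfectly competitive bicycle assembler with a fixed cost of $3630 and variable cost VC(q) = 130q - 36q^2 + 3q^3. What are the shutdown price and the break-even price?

AVC = 130 - 36q + 3q^2; minimized at q = 6, giving min AVC = $22. That is the shutdown price.
ATC = 3630/q + 130 - 36q + 3q^2. Setting dATC/dq = −3630/q^2 − 36 + 6q = 0 gives q = 11 (since 6·11^3 − 36·11^2 = 3630).
min ATC = 3630/11 + 130 − 36·11 + 3·11^2 = $427. That is the break-even price.
Between these two prices the firm operates at a loss; above $427 it earns a profit.

Shutdown price = $22; break-even price = $427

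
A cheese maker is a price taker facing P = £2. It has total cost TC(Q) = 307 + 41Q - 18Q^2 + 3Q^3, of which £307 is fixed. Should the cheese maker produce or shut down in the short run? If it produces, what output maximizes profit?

Variable cost is VC = 41Q - 18Q^2 + 3Q^3, so AVC = VC/Q = 41 - 18Q + 3Q^2 and MC = dTC/dQ = 41 - 36Q + 9Q^2.
AVC hits its minimum where MC = AVC, at Q = 3, giving min AVC = 41 - 18·3 + 3·3^2 = £14.
With P < min AVC (£2 < £14), every unit sold adds to the loss.
Best response: produce nothing and absorb the £307 fixed cost.

Shut down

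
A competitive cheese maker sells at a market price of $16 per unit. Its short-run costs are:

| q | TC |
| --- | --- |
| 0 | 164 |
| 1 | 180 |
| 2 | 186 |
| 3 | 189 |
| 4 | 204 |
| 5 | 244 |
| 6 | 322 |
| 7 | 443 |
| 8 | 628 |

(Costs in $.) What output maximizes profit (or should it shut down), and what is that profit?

Tabulate TR − TC: q=0: -164; q=1: -164; q=2: -154; q=3: -141; q=4: -140; q=5: -164; q=6: -226; q=7: -331; q=8: -500.
Profit is maximized at q = 4. AVC there is 40/4 = $10 ≤ P, so producing beats shutting down (which would give -$164).

q = 4; profit = -$140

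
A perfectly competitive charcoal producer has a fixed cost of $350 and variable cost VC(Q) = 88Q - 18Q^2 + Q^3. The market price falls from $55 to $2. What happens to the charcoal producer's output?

AVC = 88 - 18Q + Q^2, minimized at Q = 9 where min AVC = $7. MC = 88 - 36Q + 3Q^2.
At P = $55 ≥ min AVC, set P = MC on the rising branch: Q = 11.
At P = $2 < min AVC = $7, price no longer covers variable cost at any output, so the firm shuts down: Q = 0.

Output falls from 11 to 0 (the firm shuts down)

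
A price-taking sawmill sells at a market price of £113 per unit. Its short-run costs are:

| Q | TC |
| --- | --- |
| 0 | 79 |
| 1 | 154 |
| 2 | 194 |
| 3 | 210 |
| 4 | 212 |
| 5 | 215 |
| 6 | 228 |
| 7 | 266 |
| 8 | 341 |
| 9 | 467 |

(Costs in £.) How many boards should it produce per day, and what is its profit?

Q = 8; profit = £563

Tabulate TR − TC: Q=0: -79; Q=1: -41; Q=2: 32; Q=3: 129; Q=4: 240; Q=5: 350; Q=6: 450; Q=7: 525; Q=8: 563; Q=9: 550.
Profit is maximized at Q = 8. AVC there is 262/8 = £32.75 ≤ P, so producing beats shutting down (which would give -£79).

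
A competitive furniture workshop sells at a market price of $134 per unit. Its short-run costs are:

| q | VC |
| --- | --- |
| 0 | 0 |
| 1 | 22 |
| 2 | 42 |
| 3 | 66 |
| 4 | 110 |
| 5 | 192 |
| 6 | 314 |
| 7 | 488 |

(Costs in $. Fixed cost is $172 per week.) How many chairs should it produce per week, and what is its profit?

q = 6; profit = $318

Compute π = P·q − TC at each output: q=0: -172; q=1: -60; q=2: 54; q=3: 164; q=4: 254; q=5: 306; q=6: 318; q=7: 278.
Profit is maximized at q = 6. AVC there is 314/6 = $52.33 ≤ P, so producing beats shutting down (which would give -$172).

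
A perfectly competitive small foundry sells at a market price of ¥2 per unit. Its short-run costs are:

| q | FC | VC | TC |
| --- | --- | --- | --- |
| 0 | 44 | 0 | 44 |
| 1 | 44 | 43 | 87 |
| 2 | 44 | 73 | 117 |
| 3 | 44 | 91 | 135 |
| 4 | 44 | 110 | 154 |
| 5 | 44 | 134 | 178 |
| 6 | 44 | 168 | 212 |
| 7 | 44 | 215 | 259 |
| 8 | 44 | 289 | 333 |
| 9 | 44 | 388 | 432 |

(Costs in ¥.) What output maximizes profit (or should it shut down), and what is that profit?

q = 0 (shut down); profit = -¥44

Tabulate TR − TC: q=0: -44; q=1: -85; q=2: -113; q=3: -129; q=4: -146; q=5: -168; q=6: -200; q=7: -245; q=8: -317; q=9: -414.
Profit is highest at q = 0. Equivalently, the lowest AVC in the table is 134/5 ≈ ¥26.80 at q = 5, and P = ¥2 falls below it — price never covers variable cost, so the firm shuts down and loses only its fixed cost.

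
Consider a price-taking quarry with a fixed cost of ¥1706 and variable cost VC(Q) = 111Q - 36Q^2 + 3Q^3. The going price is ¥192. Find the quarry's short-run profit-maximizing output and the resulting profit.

Profit = -¥248 at Q = 9

AVC = 111 - 36Q + 3Q^2; min AVC = ¥3 at Q = 6. Since P = ¥192 ≥ min AVC, the firm produces.
MC = 111 - 72Q + 9Q^2. Setting P = MC and taking the root on the rising branch gives Q* = 9.
TR = 192·9 = 1728. TC = 1706 + 270 = 1976. Profit = 1728 − 1976 = -¥248.
By producing, the firm covers all variable cost plus ¥1458 of fixed cost; shutting down would lose the full ¥1706.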